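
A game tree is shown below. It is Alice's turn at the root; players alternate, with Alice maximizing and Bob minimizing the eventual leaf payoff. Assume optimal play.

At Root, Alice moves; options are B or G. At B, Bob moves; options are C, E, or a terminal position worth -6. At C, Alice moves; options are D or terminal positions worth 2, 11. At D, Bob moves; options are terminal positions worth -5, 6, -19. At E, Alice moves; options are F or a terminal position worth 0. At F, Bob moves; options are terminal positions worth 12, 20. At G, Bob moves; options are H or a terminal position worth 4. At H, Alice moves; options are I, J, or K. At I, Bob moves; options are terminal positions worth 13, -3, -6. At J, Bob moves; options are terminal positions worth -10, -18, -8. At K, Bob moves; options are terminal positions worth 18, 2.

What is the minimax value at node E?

F: min(12, 20) = 12
E: max(12, 0) = 12

12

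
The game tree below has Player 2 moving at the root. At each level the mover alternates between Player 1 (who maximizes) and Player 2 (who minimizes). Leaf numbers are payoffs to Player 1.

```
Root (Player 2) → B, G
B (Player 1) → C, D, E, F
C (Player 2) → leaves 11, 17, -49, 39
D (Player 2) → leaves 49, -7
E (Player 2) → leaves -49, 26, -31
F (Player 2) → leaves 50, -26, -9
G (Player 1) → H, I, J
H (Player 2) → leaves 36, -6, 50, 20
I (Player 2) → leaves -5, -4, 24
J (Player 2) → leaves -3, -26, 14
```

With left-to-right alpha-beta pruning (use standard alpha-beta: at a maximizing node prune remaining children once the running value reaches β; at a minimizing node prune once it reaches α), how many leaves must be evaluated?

13

C [α=-∞,β=+∞]: v=-49
D [α=-49,β=+∞]: v=-7
E [α=-7,β=+∞]: v=-49 after child 1 ≤ α → α-cutoff, skip 2
F [α=-7,β=+∞]: v=-26 after child 2 ≤ α → α-cutoff, skip 1
B [α=-∞,β=+∞]: v=-7
H [α=-∞,β=-7]: v=-6
G [α=-∞,β=-7]: v=-6 after child 1 ≥ β → β-cutoff, skip 2
Root [α=-∞,β=+∞]: v=-7
Leaves evaluated: 13 of 22.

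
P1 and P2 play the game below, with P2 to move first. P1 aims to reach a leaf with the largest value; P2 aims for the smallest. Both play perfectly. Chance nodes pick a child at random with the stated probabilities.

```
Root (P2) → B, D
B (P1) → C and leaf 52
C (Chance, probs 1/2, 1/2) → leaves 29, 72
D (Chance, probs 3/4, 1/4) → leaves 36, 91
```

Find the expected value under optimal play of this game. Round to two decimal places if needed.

C (Chance): 1/2·29 + 1/2·72 = 50.5
B (P1): max(50.5, 52) = 52
D (Chance): 3/4·36 + 1/4·91 = 49.75
Root (P2): min(52, 49.75) = 49.75

49.75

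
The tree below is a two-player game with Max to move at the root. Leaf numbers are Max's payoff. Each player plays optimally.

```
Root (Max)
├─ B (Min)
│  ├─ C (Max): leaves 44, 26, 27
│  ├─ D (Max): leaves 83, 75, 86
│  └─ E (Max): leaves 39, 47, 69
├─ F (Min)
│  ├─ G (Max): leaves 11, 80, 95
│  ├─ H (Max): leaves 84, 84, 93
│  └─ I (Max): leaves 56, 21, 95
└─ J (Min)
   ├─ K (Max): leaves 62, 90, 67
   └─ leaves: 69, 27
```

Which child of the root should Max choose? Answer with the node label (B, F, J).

F

C (Max): max(44, 26, 27) = 44
D (Max): max(83, 75, 86) = 86
E (Max): max(39, 47, 69) = 69
B (Min): min(44, 86, 69) = 44
G (Max): max(11, 80, 95) = 95
H (Max): max(84, 84, 93) = 93
I (Max): max(56, 21, 95) = 95
F (Min): min(95, 93, 95) = 93
K (Max): max(62, 90, 67) = 90
J (Min): min(90, 69, 27) = 27
Root (Max): max(44, 93, 27) = 93
Max picks the child with the highest value: F (value 93).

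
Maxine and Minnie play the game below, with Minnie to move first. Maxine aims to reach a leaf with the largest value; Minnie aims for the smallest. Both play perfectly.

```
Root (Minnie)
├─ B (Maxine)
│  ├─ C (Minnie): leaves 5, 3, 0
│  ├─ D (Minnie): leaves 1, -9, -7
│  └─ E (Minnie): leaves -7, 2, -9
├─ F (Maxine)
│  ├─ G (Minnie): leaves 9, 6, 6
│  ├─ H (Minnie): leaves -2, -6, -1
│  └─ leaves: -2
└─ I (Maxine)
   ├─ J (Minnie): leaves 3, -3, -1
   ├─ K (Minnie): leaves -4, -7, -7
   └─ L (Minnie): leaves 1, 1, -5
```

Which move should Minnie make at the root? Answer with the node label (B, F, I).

C (Minnie): min(5, 3, 0) = 0
D (Minnie): min(1, -9, -7) = -9
E (Minnie): min(-7, 2, -9) = -9
B (Maxine): max(0, -9, -9) = 0
G (Minnie): min(9, 6, 6) = 6
H (Minnie): min(-2, -6, -1) = -6
F (Maxine): max(6, -6, -2) = 6
J (Minnie): min(3, -3, -1) = -3
K (Minnie): min(-4, -7, -7) = -7
L (Minnie): min(1, 1, -5) = -5
I (Maxine): max(-3, -7, -5) = -3
Root (Minnie): min(0, 6, -3) = -3
Minnie picks the child with the lowest value: I (value -3).

I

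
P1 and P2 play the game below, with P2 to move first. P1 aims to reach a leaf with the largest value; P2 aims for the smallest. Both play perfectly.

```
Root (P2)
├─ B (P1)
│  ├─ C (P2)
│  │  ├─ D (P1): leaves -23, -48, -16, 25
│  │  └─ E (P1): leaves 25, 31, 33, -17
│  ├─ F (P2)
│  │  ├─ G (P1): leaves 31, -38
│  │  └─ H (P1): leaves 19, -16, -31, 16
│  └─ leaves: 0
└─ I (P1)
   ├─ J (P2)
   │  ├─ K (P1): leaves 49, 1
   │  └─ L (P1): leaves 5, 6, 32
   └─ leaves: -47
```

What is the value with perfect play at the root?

25

D (P1): max(-23, -48, -16, 25) = 25
E (P1): max(25, 31, 33, -17) = 33
C (P2): min(25, 33) = 25
G (P1): max(31, -38) = 31
H (P1): max(19, -16, -31, 16) = 19
F (P2): min(31, 19) = 19
B (P1): max(25, 19, 0) = 25
K (P1): max(49, 1) = 49
L (P1): max(5, 6, 32) = 32
J (P2): min(49, 32) = 32
I (P1): max(32, -47) = 32
Root (P2): min(25, 32) = 25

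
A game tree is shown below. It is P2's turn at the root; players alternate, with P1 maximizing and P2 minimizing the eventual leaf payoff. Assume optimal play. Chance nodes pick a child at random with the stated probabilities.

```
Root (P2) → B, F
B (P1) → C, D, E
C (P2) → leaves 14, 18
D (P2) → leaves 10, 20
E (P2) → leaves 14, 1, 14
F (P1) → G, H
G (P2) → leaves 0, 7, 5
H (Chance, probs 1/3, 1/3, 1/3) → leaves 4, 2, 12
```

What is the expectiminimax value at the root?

6

C (P2): min(14, 18) = 14
D (P2): min(10, 20) = 10
E (P2): min(14, 1, 14) = 1
B (P1): max(14, 10, 1) = 14
G (P2): min(0, 7, 5) = 0
H (Chance): 1/3·4 + 1/3·2 + 1/3·12 = 6
F (P1): max(0, 6) = 6
Root (P2): min(14, 6) = 6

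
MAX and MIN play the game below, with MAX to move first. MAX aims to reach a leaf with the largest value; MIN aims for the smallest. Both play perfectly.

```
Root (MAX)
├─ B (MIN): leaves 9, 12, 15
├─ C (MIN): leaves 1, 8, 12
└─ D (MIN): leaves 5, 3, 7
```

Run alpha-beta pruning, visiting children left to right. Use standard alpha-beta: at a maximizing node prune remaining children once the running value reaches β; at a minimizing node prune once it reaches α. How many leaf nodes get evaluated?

5

B [α=-∞,β=+∞]: v=9
C [α=9,β=+∞]: v=1 after child 1 ≤ α → α-cutoff, skip 2
D [α=9,β=+∞]: v=5 after child 1 ≤ α → α-cutoff, skip 2
Root [α=-∞,β=+∞]: v=9
Leaves evaluated: 5 of 9.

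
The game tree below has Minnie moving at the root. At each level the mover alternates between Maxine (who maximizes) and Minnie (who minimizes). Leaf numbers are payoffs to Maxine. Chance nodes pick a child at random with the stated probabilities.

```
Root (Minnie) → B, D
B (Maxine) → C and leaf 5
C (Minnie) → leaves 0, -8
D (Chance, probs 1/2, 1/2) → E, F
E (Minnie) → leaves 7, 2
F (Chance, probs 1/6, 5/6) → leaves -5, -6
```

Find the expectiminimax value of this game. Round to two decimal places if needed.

-1.92

C (Minnie): min(0, -8) = -8
B (Maxine): max(-8, 5) = 5
E (Minnie): min(7, 2) = 2
F (Chance): 1/6·-5 + 5/6·-6 = -5.83
D (Chance): 1/2·2 + 1/2·-5.83 = -1.92
Root (Minnie): min(5, -1.92) = -1.92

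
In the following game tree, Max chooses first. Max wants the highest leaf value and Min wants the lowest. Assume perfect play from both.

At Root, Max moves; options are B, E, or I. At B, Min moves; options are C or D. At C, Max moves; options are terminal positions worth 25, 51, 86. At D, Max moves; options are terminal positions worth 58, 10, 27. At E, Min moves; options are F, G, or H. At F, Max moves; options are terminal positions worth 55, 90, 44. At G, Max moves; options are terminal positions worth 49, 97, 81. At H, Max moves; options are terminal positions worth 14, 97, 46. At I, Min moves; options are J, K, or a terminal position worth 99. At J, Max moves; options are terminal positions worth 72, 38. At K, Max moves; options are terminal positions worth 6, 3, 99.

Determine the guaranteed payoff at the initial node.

90

C (Max): max(25, 51, 86) = 86
D (Max): max(58, 10, 27) = 58
B (Min): min(86, 58) = 58
F (Max): max(55, 90, 44) = 90
G (Max): max(49, 97, 81) = 97
H (Max): max(14, 97, 46) = 97
E (Min): min(90, 97, 97) = 90
J (Max): max(72, 38) = 72
K (Max): max(6, 3, 99) = 99
I (Min): min(72, 99, 99) = 72
Root (Max): max(58, 90, 72) = 90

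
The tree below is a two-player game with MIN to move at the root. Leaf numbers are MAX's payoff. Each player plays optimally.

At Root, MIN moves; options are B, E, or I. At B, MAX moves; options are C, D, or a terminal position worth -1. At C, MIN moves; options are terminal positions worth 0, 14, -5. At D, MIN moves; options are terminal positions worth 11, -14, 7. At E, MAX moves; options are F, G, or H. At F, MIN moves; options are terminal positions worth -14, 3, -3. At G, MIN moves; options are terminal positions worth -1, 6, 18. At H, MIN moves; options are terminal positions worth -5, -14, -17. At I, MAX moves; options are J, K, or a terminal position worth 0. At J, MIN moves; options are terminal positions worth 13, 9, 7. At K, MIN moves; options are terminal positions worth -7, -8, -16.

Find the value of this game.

-1

C (MIN): min(0, 14, -5) = -5
D (MIN): min(11, -14, 7) = -14
B (MAX): max(-5, -14, -1) = -1
F (MIN): min(-14, 3, -3) = -14
G (MIN): min(-1, 6, 18) = -1
H (MIN): min(-5, -14, -17) = -17
E (MAX): max(-14, -1, -17) = -1
J (MIN): min(13, 9, 7) = 7
K (MIN): min(-7, -8, -16) = -16
I (MAX): max(7, -16, 0) = 7
Root (MIN): min(-1, -1, 7) = -1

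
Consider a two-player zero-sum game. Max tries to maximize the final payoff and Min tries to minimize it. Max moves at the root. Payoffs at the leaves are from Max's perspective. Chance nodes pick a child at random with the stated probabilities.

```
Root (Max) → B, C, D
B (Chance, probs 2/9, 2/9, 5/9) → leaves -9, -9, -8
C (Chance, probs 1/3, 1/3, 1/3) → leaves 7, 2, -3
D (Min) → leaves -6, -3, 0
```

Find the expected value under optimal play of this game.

2

B (Chance): 2/9·-9 + 2/9·-9 + 5/9·-8 = -8.44
C (Chance): 1/3·7 + 1/3·2 + 1/3·-3 = 2
D (Min): min(-6, -3, 0) = -6
Root (Max): max(-8.44, 2, -6) = 2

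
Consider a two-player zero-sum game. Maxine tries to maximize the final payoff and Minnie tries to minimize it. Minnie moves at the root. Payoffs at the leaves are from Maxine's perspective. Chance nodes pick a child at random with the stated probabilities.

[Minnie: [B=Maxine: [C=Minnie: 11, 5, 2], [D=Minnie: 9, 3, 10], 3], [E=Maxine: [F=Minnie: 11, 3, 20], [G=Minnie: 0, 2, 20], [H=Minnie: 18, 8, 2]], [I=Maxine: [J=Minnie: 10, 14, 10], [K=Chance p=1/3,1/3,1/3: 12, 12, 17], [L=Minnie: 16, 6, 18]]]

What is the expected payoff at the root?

C (Minnie): min(11, 5, 2) = 2
D (Minnie): min(9, 3, 10) = 3
B (Maxine): max(2, 3, 3) = 3
F (Minnie): min(11, 3, 20) = 3
G (Minnie): min(0, 2, 20) = 0
H (Minnie): min(18, 8, 2) = 2
E (Maxine): max(3, 0, 2) = 3
J (Minnie): min(10, 14, 10) = 10
K (Chance): 1/3·12 + 1/3·12 + 1/3·17 = 13.67
L (Minnie): min(16, 6, 18) = 6
I (Maxine): max(10, 13.67, 6) = 13.67
Root (Minnie): min(3, 3, 13.67) = 3

3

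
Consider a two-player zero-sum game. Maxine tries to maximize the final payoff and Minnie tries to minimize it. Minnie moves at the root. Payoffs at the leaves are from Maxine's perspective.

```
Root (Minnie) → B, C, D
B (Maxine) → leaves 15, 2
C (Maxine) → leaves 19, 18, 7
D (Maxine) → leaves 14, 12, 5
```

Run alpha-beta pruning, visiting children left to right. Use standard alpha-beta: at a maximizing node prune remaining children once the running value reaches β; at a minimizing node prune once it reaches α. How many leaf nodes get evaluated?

6

B [α=-∞,β=+∞]: v=15
C [α=-∞,β=15]: v=19 after child 1 ≥ β → β-cutoff, skip 2
D [α=-∞,β=15]: v=14
Root [α=-∞,β=+∞]: v=14
Leaves evaluated: 6 of 8.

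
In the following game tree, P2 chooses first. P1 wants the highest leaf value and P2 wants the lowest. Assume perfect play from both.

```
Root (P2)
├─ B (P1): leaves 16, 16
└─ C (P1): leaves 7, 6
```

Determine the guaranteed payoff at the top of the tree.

B (P1): max(16, 16) = 16
C (P1): max(7, 6) = 7
Root (P2): min(16, 7) = 7

7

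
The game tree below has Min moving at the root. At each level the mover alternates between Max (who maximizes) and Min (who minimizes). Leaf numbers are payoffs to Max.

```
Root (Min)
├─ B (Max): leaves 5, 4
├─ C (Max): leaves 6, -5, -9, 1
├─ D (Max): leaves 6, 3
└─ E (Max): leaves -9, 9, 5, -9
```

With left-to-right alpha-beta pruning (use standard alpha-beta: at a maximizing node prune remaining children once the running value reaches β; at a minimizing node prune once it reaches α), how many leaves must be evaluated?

6

B [α=-∞,β=+∞]: v=5
C [α=-∞,β=5]: v=6 after child 1 ≥ β → β-cutoff, skip 3
D [α=-∞,β=5]: v=6 after child 1 ≥ β → β-cutoff, skip 1
E [α=-∞,β=5]: v=9 after child 2 ≥ β → β-cutoff, skip 2
Root [α=-∞,β=+∞]: v=5
Leaves evaluated: 6 of 12.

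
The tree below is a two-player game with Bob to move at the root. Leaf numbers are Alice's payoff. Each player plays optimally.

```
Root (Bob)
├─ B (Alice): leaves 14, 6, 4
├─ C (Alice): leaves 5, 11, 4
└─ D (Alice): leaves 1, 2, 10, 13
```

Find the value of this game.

B (Alice): max(14, 6, 4) = 14
C (Alice): max(5, 11, 4) = 11
D (Alice): max(1, 2, 10, 13) = 13
Root (Bob): min(14, 11, 13) = 11

11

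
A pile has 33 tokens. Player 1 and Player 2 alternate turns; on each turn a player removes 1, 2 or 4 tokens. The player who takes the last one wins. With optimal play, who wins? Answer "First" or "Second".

Compute winning (W) and losing (L) positions by backward induction:
i:   0  1  2  3  4  5  6  7  8  9 10 11 12 13 14 15 16 17 18 19 20 21 22 23 24 25 26 27 28 29 30 31 32 33
     L  W  W  L  W  W  L  W  W  L  W  W  L  W  W  L  W  W  L  W  W  L  W  W  L  W  W  L  W  W  L  W  W  L
Position 33 is L, so the second player wins.

Second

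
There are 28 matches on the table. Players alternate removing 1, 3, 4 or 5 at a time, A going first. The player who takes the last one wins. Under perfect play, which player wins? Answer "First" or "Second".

W/L table (W = player to move can force a win):
i:   0  1  2  3  4  5  6  7  8  9 10 11 12 13 14 15 16 17 18 19 20 21 22 23 24 25 26 27 28
     L  W  L  W  W  W  W  W  L  W  L  W  W  W  W  W  L  W  L  W  W  W  W  W  L  W  L  W  W
Position 28 is W, so the first player wins.

First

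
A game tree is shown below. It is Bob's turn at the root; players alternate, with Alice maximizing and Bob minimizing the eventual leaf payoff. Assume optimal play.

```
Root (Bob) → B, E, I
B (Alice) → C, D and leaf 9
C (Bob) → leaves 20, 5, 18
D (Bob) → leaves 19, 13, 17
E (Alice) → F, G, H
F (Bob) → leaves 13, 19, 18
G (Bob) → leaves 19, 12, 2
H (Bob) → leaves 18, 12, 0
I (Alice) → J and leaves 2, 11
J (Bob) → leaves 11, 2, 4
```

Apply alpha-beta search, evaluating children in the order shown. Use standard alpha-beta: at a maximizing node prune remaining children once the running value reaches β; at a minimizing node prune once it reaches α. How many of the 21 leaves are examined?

C [α=-∞,β=+∞]: v=5
D [α=5,β=+∞]: v=13
B [α=-∞,β=+∞]: v=13
F [α=-∞,β=13]: v=13
E [α=-∞,β=13]: v=13 after child 1 ≥ β → β-cutoff, skip 2
J [α=-∞,β=13]: v=2
I [α=-∞,β=13]: v=11
Root [α=-∞,β=+∞]: v=11
Leaves evaluated: 15 of 21.

15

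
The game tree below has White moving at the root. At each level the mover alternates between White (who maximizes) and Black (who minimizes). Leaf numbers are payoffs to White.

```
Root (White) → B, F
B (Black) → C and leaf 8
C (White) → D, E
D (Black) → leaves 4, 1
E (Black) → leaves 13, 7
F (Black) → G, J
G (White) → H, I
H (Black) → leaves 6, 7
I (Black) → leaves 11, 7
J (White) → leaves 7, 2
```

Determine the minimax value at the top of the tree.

7

D (Black): min(4, 1) = 1
E (Black): min(13, 7) = 7
C (White): max(1, 7) = 7
B (Black): min(7, 8) = 7
H (Black): min(6, 7) = 6
I (Black): min(11, 7) = 7
G (White): max(6, 7) = 7
J (White): max(7, 2) = 7
F (Black): min(7, 7) = 7
Root (White): max(7, 7) = 7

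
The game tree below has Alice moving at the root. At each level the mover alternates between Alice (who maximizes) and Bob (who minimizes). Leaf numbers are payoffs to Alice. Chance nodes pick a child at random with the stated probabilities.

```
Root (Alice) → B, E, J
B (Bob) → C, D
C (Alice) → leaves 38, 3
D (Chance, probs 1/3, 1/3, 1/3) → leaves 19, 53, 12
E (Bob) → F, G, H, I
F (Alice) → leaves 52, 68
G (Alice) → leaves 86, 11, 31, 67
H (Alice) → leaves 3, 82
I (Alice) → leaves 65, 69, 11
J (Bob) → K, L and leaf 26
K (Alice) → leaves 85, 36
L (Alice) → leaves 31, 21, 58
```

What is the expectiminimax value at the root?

68

C (Alice): max(38, 3) = 38
D (Chance): 1/3·19 + 1/3·53 + 1/3·12 = 28
B (Bob): min(38, 28) = 28
F (Alice): max(52, 68) = 68
G (Alice): max(86, 11, 31, 67) = 86
H (Alice): max(3, 82) = 82
I (Alice): max(65, 69, 11) = 69
E (Bob): min(68, 86, 82, 69) = 68
K (Alice): max(85, 36) = 85
L (Alice): max(31, 21, 58) = 58
J (Bob): min(85, 58, 26) = 26
Root (Alice): max(28, 68, 26) = 68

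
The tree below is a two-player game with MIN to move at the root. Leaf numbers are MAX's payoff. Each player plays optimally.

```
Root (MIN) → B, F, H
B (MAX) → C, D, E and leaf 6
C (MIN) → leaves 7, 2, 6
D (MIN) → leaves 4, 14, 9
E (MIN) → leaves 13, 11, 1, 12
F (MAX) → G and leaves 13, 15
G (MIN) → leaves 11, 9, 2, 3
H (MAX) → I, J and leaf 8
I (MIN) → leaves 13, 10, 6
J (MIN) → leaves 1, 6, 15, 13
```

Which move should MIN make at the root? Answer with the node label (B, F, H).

C (MIN): min(7, 2, 6) = 2
D (MIN): min(4, 14, 9) = 4
E (MIN): min(13, 11, 1, 12) = 1
B (MAX): max(2, 4, 1, 6) = 6
G (MIN): min(11, 9, 2, 3) = 2
F (MAX): max(2, 13, 15) = 15
I (MIN): min(13, 10, 6) = 6
J (MIN): min(1, 6, 15, 13) = 1
H (MAX): max(6, 1, 8) = 8
Root (MIN): min(6, 15, 8) = 6
MIN picks the child with the lowest value: B (value 6).

B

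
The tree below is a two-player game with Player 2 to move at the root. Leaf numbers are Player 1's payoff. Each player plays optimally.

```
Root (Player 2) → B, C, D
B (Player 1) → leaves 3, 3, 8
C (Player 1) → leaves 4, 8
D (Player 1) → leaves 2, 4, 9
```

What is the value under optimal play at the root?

8

B (Player 1): max(3, 3, 8) = 8
C (Player 1): max(4, 8) = 8
D (Player 1): max(2, 4, 9) = 9
Root (Player 2): min(8, 8, 9) = 8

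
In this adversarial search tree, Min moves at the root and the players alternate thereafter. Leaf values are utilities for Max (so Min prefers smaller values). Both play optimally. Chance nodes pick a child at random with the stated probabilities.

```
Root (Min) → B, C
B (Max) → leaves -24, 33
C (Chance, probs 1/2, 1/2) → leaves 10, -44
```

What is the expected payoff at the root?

B (Max): max(-24, 33) = 33
C (Chance): 1/2·10 + 1/2·-44 = -17
Root (Min): min(33, -17) = -17

-17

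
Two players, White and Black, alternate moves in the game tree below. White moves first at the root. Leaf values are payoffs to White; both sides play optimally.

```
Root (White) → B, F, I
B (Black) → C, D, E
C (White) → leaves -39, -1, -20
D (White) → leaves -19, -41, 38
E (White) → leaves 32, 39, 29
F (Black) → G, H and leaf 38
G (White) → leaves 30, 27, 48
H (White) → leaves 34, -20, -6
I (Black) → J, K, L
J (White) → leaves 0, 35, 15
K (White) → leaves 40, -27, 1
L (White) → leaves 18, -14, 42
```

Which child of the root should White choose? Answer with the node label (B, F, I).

I

C (White): max(-39, -1, -20) = -1
D (White): max(-19, -41, 38) = 38
E (White): max(32, 39, 29) = 39
B (Black): min(-1, 38, 39) = -1
G (White): max(30, 27, 48) = 48
H (White): max(34, -20, -6) = 34
F (Black): min(48, 34, 38) = 34
J (White): max(0, 35, 15) = 35
K (White): max(40, -27, 1) = 40
L (White): max(18, -14, 42) = 42
I (Black): min(35, 40, 42) = 35
Root (White): max(-1, 34, 35) = 35
White picks the child with the highest value: I (value 35).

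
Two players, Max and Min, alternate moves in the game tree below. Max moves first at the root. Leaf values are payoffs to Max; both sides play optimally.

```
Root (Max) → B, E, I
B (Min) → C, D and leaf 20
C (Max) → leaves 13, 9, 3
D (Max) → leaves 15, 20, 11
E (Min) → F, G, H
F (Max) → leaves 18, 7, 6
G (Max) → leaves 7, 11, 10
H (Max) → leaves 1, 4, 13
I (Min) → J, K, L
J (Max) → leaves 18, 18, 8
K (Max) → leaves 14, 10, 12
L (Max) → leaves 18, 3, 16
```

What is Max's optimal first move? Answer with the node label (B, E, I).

I

C (Max): max(13, 9, 3) = 13
D (Max): max(15, 20, 11) = 20
B (Min): min(13, 20, 20) = 13
F (Max): max(18, 7, 6) = 18
G (Max): max(7, 11, 10) = 11
H (Max): max(1, 4, 13) = 13
E (Min): min(18, 11, 13) = 11
J (Max): max(18, 18, 8) = 18
K (Max): max(14, 10, 12) = 14
L (Max): max(18, 3, 16) = 18
I (Min): min(18, 14, 18) = 14
Root (Max): max(13, 11, 14) = 14
Max picks the child with the highest value: I (value 14).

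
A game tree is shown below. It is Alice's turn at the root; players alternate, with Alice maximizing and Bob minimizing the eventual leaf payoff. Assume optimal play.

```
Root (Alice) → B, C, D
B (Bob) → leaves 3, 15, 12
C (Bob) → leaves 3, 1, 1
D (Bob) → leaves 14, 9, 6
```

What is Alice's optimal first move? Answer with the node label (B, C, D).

B (Bob): min(3, 15, 12) = 3
C (Bob): min(3, 1, 1) = 1
D (Bob): min(14, 9, 6) = 6
Root (Alice): max(3, 1, 6) = 6
Alice picks the child with the highest value: D (value 6).

D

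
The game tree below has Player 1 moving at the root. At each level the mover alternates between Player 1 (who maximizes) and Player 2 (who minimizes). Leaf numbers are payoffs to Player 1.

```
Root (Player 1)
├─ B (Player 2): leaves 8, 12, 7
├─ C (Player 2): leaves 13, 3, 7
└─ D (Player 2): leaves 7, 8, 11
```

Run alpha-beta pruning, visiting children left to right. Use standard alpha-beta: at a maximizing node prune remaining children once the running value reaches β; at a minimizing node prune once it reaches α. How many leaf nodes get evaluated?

6

B [α=-∞,β=+∞]: v=7
C [α=7,β=+∞]: v=3 after child 2 ≤ α → α-cutoff, skip 1
D [α=7,β=+∞]: v=7 after child 1 ≤ α → α-cutoff, skip 2
Root [α=-∞,β=+∞]: v=7
Leaves evaluated: 6 of 9.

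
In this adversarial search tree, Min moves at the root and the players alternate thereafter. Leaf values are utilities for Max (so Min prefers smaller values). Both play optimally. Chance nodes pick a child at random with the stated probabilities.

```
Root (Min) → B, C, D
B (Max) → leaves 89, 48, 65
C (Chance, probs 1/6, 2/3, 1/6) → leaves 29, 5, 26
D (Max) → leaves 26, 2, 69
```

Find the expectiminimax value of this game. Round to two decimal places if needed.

B (Max): max(89, 48, 65) = 89
C (Chance): 1/6·29 + 2/3·5 + 1/6·26 = 12.5
D (Max): max(26, 2, 69) = 69
Root (Min): min(89, 12.5, 69) = 12.5

12.5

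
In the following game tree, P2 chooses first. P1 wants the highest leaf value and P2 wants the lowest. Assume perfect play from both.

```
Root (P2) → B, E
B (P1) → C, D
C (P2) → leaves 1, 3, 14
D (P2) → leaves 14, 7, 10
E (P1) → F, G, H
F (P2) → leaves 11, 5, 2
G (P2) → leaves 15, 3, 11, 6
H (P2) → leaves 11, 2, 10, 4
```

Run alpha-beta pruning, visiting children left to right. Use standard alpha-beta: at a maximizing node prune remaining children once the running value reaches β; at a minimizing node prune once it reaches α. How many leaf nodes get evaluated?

15

C [α=-∞,β=+∞]: v=1
D [α=1,β=+∞]: v=7
B [α=-∞,β=+∞]: v=7
F [α=-∞,β=7]: v=2
G [α=2,β=7]: v=3
H [α=3,β=7]: v=2 after child 2 ≤ α → α-cutoff, skip 2
E [α=-∞,β=7]: v=3
Root [α=-∞,β=+∞]: v=3
Leaves evaluated: 15 of 17.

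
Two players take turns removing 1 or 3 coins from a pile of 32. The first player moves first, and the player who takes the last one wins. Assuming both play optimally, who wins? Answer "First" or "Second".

Mark each pile size as W (mover wins) or L (mover loses):
i:   0  1  2  3  4  5  6  7  8  9 10 11 12 13 14 15 16 17 18 19 20 21 22 23 24 25 26 27 28 29 30 31 32
     L  W  L  W  L  W  L  W  L  W  L  W  L  W  L  W  L  W  L  W  L  W  L  W  L  W  L  W  L  W  L  W  L
Position 32 is L, so the second player wins.

Second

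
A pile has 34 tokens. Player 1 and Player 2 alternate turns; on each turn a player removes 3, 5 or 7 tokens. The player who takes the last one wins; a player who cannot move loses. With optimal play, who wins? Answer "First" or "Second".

i:   0  1  2  3  4  5  6  7  8  9 10 11 12 13 14 15 16 17 18 19 20 21 22 23 24 25 26 27 28 29 30 31 32 33 34
     L  L  L  W  W  W  W  W  W  W  L  L  L  W  W  W  W  W  W  W  L  L  L  W  W  W  W  W  W  W  L  L  L  W  W
Position 34 is W, so the first player wins.

First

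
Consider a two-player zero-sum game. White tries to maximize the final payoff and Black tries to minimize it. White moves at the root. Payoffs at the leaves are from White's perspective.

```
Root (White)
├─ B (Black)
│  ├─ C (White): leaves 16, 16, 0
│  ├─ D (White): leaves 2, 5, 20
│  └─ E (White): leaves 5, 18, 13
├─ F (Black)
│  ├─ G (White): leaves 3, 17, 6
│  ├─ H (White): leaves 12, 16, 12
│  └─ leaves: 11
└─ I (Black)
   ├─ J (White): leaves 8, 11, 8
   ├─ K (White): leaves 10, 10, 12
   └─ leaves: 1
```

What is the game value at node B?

16

C: max(16, 16, 0) = 16
D: max(2, 5, 20) = 20
E: max(5, 18, 13) = 18
B: min(16, 20, 18) = 16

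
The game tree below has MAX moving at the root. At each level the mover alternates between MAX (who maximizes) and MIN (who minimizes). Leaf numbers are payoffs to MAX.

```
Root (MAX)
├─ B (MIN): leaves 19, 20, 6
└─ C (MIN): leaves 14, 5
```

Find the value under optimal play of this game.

6

B (MIN): min(19, 20, 6) = 6
C (MIN): min(14, 5) = 5
Root (MAX): max(6, 5) = 6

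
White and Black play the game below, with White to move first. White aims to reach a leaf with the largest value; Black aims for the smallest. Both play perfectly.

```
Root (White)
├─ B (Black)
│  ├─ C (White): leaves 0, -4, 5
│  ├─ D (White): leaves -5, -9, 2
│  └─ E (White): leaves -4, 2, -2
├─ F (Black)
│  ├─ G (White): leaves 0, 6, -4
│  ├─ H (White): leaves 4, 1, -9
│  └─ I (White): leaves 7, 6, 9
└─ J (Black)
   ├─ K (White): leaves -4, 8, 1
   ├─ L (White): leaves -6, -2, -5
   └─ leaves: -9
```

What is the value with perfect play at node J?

K: max(-4, 8, 1) = 8
L: max(-6, -2, -5) = -2
J: min(8, -2, -9) = -9

-9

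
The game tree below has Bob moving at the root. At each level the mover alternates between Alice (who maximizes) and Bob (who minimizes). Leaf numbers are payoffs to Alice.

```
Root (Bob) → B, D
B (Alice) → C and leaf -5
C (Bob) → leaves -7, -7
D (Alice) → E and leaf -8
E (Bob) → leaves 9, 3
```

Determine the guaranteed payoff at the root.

-5

C (Bob): min(-7, -7) = -7
B (Alice): max(-7, -5) = -5
E (Bob): min(9, 3) = 3
D (Alice): max(3, -8) = 3
Root (Bob): min(-5, 3) = -5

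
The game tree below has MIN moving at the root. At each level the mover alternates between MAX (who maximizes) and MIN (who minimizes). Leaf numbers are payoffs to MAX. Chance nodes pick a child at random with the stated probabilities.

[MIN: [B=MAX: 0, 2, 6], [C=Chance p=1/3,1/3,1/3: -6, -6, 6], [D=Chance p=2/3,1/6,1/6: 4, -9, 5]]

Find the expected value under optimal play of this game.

B (MAX): max(0, 2, 6) = 6
C (Chance): 1/3·-6 + 1/3·-6 + 1/3·6 = -2
D (Chance): 2/3·4 + 1/6·-9 + 1/6·5 = 2
Root (MIN): min(6, -2, 2) = -2

-2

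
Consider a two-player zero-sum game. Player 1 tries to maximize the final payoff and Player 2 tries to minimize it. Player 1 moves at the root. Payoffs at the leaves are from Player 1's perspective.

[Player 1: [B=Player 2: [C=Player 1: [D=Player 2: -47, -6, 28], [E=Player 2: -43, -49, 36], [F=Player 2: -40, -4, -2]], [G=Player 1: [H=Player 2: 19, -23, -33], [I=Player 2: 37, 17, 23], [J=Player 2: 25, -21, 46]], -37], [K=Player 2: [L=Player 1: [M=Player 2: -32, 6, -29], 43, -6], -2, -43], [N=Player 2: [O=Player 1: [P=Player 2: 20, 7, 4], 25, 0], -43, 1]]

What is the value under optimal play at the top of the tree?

D (Player 2): min(-47, -6, 28) = -47
E (Player 2): min(-43, -49, 36) = -49
F (Player 2): min(-40, -4, -2) = -40
C (Player 1): max(-47, -49, -40) = -40
H (Player 2): min(19, -23, -33) = -33
I (Player 2): min(37, 17, 23) = 17
J (Player 2): min(25, -21, 46) = -21
G (Player 1): max(-33, 17, -21) = 17
B (Player 2): min(-40, 17, -37) = -40
M (Player 2): min(-32, 6, -29) = -32
L (Player 1): max(-32, 43, -6) = 43
K (Player 2): min(43, -2, -43) = -43
P (Player 2): min(20, 7, 4) = 4
O (Player 1): max(4, 25, 0) = 25
N (Player 2): min(25, -43, 1) = -43
Root (Player 1): max(-40, -43, -43) = -40

-40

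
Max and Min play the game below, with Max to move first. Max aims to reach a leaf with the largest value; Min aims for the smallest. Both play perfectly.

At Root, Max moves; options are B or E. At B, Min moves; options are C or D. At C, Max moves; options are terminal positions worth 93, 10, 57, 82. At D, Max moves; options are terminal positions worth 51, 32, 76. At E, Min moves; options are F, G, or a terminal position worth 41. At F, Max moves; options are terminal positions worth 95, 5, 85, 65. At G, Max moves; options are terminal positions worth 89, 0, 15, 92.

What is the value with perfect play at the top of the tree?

76

C (Max): max(93, 10, 57, 82) = 93
D (Max): max(51, 32, 76) = 76
B (Min): min(93, 76) = 76
F (Max): max(95, 5, 85, 65) = 95
G (Max): max(89, 0, 15, 92) = 92
E (Min): min(95, 92, 41) = 41
Root (Max): max(76, 41) = 76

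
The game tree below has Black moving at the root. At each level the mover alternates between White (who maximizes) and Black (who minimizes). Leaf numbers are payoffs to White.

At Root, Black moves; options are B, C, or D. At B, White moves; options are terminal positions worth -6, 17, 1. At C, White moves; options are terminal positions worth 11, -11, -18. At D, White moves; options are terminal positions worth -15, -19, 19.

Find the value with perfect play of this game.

B (White): max(-6, 17, 1) = 17
C (White): max(11, -11, -18) = 11
D (White): max(-15, -19, 19) = 19
Root (Black): min(17, 11, 19) = 11

11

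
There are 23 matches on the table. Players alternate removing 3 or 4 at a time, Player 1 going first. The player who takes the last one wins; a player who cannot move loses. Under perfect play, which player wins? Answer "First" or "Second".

W/L table (W = player to move can force a win):
i:   0  1  2  3  4  5  6  7  8  9 10 11 12 13 14 15 16 17 18 19 20 21 22 23
     L  L  L  W  W  W  W  L  L  L  W  W  W  W  L  L  L  W  W  W  W  L  L  L
Position 23 is L, so the second player wins.

Second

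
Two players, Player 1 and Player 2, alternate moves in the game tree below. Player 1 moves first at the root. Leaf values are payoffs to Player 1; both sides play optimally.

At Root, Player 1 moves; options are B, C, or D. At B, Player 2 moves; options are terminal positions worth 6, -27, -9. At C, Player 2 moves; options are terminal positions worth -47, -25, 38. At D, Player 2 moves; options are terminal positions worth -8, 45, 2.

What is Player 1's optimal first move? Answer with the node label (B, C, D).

D

B (Player 2): min(6, -27, -9) = -27
C (Player 2): min(-47, -25, 38) = -47
D (Player 2): min(-8, 45, 2) = -8
Root (Player 1): max(-27, -47, -8) = -8
Player 1 picks the child with the highest value: D (value -8).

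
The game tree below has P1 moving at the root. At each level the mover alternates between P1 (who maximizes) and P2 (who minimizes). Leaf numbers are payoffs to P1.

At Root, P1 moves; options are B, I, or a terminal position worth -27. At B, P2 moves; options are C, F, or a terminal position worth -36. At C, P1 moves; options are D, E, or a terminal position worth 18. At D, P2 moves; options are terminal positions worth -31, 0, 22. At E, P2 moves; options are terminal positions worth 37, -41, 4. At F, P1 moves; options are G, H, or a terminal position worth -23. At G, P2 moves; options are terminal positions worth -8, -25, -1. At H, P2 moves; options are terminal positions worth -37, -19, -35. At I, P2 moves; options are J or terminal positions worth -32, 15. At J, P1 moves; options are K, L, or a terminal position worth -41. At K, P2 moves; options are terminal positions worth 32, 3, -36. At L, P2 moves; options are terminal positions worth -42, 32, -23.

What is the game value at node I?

-36

K: min(32, 3, -36) = -36
L: min(-42, 32, -23) = -42
J: max(-36, -42, -41) = -36
I: min(-36, -32, 15) = -36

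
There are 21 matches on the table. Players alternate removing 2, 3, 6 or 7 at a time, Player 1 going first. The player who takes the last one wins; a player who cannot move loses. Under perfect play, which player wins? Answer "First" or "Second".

First

Compute winning (W) and losing (L) positions by backward induction:
i:   0  1  2  3  4  5  6  7  8  9 10 11 12 13 14 15 16 17 18 19 20 21
     L  L  W  W  W  L  W  W  W  L  L  W  W  W  L  W  W  W  L  L  W  W
Position 21 is W, so the first player wins.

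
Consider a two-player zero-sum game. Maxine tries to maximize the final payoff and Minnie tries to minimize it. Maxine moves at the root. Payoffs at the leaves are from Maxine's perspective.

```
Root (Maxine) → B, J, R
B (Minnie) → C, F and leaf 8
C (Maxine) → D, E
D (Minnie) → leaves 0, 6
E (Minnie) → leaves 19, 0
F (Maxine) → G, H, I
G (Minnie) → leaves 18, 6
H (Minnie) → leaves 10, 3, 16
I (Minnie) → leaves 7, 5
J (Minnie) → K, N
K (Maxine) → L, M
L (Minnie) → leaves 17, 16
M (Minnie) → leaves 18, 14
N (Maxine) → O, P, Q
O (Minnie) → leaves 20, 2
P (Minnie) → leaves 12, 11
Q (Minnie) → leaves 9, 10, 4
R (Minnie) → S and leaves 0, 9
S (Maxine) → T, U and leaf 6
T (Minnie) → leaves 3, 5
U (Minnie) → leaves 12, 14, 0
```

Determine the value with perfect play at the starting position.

11

D (Minnie): min(0, 6) = 0
E (Minnie): min(19, 0) = 0
C (Maxine): max(0, 0) = 0
G (Minnie): min(18, 6) = 6
H (Minnie): min(10, 3, 16) = 3
I (Minnie): min(7, 5) = 5
F (Maxine): max(6, 3, 5) = 6
B (Minnie): min(0, 6, 8) = 0
L (Minnie): min(17, 16) = 16
M (Minnie): min(18, 14) = 14
K (Maxine): max(16, 14) = 16
O (Minnie): min(20, 2) = 2
P (Minnie): min(12, 11) = 11
Q (Minnie): min(9, 10, 4) = 4
N (Maxine): max(2, 11, 4) = 11
J (Minnie): min(16, 11) = 11
T (Minnie): min(3, 5) = 3
U (Minnie): min(12, 14, 0) = 0
S (Maxine): max(3, 0, 6) = 6
R (Minnie): min(6, 0, 9) = 0
Root (Maxine): max(0, 11, 0) = 11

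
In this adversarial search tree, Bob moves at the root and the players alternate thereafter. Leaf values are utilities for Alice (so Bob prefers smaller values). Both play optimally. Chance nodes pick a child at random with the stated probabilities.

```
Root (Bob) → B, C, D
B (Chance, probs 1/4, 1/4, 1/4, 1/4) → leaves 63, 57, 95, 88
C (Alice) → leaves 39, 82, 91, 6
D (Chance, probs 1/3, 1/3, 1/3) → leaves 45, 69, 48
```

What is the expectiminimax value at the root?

B (Chance): 1/4·63 + 1/4·57 + 1/4·95 + 1/4·88 = 75.75
C (Alice): max(39, 82, 91, 6) = 91
D (Chance): 1/3·45 + 1/3·69 + 1/3·48 = 54
Root (Bob): min(75.75, 91, 54) = 54

54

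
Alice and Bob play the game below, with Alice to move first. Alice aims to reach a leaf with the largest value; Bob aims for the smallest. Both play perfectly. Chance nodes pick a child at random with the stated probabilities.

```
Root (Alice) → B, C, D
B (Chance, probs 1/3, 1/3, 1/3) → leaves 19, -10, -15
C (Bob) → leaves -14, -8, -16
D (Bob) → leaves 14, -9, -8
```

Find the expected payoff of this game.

B (Chance): 1/3·19 + 1/3·-10 + 1/3·-15 = -2
C (Bob): min(-14, -8, -16) = -16
D (Bob): min(14, -9, -8) = -9
Root (Alice): max(-2, -16, -9) = -2

-2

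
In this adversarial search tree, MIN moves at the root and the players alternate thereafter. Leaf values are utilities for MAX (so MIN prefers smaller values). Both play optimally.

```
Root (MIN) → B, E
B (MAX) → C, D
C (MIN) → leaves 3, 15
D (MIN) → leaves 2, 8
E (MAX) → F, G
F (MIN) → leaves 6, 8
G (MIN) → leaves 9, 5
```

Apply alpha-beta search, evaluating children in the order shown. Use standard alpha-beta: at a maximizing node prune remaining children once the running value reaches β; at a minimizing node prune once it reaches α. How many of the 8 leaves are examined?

5

C [α=-∞,β=+∞]: v=3
D [α=3,β=+∞]: v=2 after child 1 ≤ α → α-cutoff, skip 1
B [α=-∞,β=+∞]: v=3
F [α=-∞,β=3]: v=6
E [α=-∞,β=3]: v=6 after child 1 ≥ β → β-cutoff, skip 1
Root [α=-∞,β=+∞]: v=3
Leaves evaluated: 5 of 8.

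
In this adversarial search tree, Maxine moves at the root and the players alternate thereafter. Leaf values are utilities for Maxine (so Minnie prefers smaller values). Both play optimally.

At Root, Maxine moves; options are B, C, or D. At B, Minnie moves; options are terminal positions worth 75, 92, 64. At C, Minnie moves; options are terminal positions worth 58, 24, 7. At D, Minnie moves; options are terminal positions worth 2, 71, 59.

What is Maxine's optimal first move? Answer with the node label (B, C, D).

B (Minnie): min(75, 92, 64) = 64
C (Minnie): min(58, 24, 7) = 7
D (Minnie): min(2, 71, 59) = 2
Root (Maxine): max(64, 7, 2) = 64
Maxine picks the child with the highest value: B (value 64).

B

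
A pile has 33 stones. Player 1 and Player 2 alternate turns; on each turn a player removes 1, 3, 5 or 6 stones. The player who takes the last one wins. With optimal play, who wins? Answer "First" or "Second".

Positions where the player to move wins (W) vs loses (L):
i:   0  1  2  3  4  5  6  7  8  9 10 11 12 13 14 15 16 17 18 19 20 21 22 23 24 25 26 27 28 29 30 31 32 33
     L  W  L  W  L  W  W  W  W  W  W  L  W  L  W  L  W  W  W  W  W  W  L  W  L  W  L  W  W  W  W  W  W  L
Position 33 is L, so the second player wins.

Second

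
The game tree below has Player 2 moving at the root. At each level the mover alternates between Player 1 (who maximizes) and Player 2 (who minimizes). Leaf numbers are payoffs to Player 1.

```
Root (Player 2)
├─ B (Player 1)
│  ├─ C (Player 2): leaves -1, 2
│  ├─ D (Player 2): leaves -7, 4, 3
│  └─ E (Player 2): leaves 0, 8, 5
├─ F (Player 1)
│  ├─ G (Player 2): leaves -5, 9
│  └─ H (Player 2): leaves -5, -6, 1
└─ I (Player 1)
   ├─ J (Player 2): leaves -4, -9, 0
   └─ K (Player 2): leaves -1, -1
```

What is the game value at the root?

C (Player 2): min(-1, 2) = -1
D (Player 2): min(-7, 4, 3) = -7
E (Player 2): min(0, 8, 5) = 0
B (Player 1): max(-1, -7, 0) = 0
G (Player 2): min(-5, 9) = -5
H (Player 2): min(-5, -6, 1) = -6
F (Player 1): max(-5, -6) = -5
J (Player 2): min(-4, -9, 0) = -9
K (Player 2): min(-1, -1) = -1
I (Player 1): max(-9, -1) = -1
Root (Player 2): min(0, -5, -1) = -5

-5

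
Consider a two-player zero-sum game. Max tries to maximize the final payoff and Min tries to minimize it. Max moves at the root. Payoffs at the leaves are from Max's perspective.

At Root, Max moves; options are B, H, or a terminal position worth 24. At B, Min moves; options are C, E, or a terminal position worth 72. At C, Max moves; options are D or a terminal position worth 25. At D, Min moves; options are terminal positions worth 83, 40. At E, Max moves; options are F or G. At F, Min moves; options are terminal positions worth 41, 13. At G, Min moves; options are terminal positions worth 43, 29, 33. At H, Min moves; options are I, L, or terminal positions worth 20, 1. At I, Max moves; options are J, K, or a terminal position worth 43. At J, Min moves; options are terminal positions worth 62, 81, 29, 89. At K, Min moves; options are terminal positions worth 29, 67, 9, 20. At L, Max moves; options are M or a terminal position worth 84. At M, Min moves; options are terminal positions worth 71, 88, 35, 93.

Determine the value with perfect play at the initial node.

29

D (Min): min(83, 40) = 40
C (Max): max(40, 25) = 40
F (Min): min(41, 13) = 13
G (Min): min(43, 29, 33) = 29
E (Max): max(13, 29) = 29
B (Min): min(40, 29, 72) = 29
J (Min): min(62, 81, 29, 89) = 29
K (Min): min(29, 67, 9, 20) = 9
I (Max): max(29, 9, 43) = 43
M (Min): min(71, 88, 35, 93) = 35
L (Max): max(35, 84) = 84
H (Min): min(43, 84, 20, 1) = 1
Root (Max): max(29, 1, 24) = 29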